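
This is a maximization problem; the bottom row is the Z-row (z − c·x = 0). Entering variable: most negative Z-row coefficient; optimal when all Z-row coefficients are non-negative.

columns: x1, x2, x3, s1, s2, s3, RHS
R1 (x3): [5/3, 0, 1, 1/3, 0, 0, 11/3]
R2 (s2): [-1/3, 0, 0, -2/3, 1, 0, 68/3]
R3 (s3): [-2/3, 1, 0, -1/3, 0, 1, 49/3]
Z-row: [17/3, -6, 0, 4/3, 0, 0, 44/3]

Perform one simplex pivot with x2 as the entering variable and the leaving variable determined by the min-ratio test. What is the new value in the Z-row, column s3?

Ratio test on column x2 — row 1: entry 0 ≤ 0; row 2: entry 0 ≤ 0; row 3: (49/3)/1 = 49/3. Minimum is 49/3 at row 3 (s3 leaves); pivot element 1.
Divide row 3 by 1; eliminate column x2 from the other rows.
Z-row update in column s3: 0 − (-6)·1 = 6.

6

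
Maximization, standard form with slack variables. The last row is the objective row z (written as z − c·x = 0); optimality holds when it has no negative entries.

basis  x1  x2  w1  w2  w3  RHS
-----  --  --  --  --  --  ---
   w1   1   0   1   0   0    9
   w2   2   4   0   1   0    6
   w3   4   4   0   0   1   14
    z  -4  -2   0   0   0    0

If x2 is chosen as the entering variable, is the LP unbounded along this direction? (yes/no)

no

Column x2 has positive entries in row(s) 2, 3, so the ratio test bounds it — not unbounded.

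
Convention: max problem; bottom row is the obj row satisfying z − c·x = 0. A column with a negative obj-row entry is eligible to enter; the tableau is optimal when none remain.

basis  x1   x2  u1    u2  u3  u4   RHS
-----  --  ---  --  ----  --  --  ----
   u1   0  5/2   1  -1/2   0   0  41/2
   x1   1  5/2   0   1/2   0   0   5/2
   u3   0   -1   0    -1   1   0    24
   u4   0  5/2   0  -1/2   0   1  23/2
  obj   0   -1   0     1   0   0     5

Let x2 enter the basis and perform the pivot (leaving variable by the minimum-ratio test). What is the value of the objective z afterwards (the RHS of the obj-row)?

Ratio test on column x2 — row 1: (41/2)/(5/2) = 41/5; row 2: (5/2)/(5/2) = 1; row 3: entry -1 ≤ 0; row 4: (23/2)/(5/2) = 23/5. Minimum is 1 at row 2 (x1 leaves); pivot element 5/2.
Pivot on row 2; the obj-row RHS becomes 5 − (-1)·1 = 6.

6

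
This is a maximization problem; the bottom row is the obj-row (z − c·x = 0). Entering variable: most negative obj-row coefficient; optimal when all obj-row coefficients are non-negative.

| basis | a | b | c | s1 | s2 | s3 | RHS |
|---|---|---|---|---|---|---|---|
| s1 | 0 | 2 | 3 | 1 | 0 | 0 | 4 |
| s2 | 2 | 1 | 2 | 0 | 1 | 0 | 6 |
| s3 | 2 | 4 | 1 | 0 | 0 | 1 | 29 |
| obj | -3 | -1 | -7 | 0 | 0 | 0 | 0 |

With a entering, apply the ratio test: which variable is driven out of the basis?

s2

Column a entries and ratios — s1: 0 ≤ 0, skip; s2: 6/2 = 3; s3: 29/2 = 29/2.
Smallest ratio is 3 in the row of s2, so s2 leaves.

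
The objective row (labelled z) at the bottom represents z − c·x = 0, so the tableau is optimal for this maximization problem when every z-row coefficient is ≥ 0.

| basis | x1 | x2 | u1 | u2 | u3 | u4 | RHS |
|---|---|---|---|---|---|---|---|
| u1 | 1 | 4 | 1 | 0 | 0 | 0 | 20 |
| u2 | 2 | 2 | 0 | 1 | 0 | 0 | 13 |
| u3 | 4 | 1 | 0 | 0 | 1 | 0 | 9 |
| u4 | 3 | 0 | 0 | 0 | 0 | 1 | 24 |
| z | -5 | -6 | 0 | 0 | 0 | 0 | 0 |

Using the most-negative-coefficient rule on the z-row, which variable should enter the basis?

x2

Negative z-row entries: x1: -5, x2: -6.
The most negative is -6 in column x2, so x2 enters.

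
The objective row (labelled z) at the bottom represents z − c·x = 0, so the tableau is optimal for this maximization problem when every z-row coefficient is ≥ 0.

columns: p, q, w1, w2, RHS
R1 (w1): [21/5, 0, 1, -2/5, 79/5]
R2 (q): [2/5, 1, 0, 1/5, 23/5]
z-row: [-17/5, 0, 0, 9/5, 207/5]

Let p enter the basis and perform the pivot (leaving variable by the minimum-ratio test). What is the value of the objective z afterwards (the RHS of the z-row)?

1138/21

Ratio test on column p — row 1: (79/5)/(21/5) = 79/21; row 2: (23/5)/(2/5) = 23/2. Minimum is 79/21 at row 1 (w1 leaves); pivot element 21/5.
Pivot on row 1; the z-row RHS becomes 207/5 − (-17/5)·(79/21) = 1138/21.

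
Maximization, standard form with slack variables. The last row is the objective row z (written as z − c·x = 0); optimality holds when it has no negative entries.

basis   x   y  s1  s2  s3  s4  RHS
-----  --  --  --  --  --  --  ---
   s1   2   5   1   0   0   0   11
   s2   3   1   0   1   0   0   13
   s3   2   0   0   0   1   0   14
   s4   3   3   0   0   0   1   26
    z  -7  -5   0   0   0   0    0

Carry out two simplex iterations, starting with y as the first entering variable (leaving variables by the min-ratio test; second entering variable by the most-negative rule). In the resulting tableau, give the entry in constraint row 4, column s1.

Ratio test on column y — row 1: 11/5 = 11/5; row 2: 13/1 = 13; row 3: entry 0 ≤ 0; row 4: 26/3 = 26/3. Minimum is 11/5 at row 1 (s1 leaves); pivot element 5.
Divide row 1 by 5; eliminate column y from the other rows.
Second iteration: most negative z-row entry is -5 in column x, so x enters.
Ratio test on column x — row 1: (11/5)/(2/5) = 11/2; row 2: (54/5)/(13/5) = 54/13; row 3: 14/2 = 7; row 4: (97/5)/(9/5) = 97/9. Minimum is 54/13 at row 2 (s2 leaves); pivot element 13/5.
Divide row 2 by 13/5; eliminate column x from the other rows.
After both pivots, the entry at constraint row 4, column s1 is -6/13.

-6/13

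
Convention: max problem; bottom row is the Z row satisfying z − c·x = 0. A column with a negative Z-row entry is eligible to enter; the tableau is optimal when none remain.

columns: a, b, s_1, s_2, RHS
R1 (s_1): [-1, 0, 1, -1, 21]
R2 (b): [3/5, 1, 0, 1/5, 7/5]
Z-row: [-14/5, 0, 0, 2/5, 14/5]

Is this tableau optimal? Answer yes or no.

no

The Z-row has a negative entry -14/5 in column a, so it is not optimal.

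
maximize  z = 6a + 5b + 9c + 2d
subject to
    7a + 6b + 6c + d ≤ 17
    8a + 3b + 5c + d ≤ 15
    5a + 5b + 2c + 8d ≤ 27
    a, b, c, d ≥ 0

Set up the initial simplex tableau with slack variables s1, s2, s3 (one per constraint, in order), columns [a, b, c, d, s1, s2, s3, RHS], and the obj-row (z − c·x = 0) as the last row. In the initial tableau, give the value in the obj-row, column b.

The obj-row carries the negated objective coefficients: the b entry is -5.

-5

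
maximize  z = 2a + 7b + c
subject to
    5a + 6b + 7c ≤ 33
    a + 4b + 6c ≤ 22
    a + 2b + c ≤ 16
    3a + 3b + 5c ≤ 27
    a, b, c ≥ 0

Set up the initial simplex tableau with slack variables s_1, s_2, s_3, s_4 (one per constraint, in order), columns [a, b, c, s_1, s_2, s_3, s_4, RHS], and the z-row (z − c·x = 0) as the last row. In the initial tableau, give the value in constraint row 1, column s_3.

0

Slack s_3 belongs to constraint 3; its column is the unit vector e_3, so the entry in row 1 is 0.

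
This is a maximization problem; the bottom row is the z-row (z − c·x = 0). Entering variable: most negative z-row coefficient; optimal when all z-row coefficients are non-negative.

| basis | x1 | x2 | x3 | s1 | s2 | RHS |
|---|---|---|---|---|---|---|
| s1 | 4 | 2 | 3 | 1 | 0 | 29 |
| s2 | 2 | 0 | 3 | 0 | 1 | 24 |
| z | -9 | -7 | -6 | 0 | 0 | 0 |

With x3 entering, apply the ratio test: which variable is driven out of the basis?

s2

Column x3 entries and ratios — s1: 29/3 = 29/3; s2: 24/3 = 8.
Smallest ratio is 8 in the row of s2, so s2 leaves.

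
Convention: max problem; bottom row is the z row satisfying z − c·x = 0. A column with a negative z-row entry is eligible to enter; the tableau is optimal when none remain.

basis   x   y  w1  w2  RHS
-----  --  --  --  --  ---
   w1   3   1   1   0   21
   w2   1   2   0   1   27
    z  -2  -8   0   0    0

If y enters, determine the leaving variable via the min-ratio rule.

Column y entries and ratios — w1: 21/1 = 21; w2: 27/2 = 27/2.
Smallest ratio is 27/2 in the row of w2, so w2 leaves.

w2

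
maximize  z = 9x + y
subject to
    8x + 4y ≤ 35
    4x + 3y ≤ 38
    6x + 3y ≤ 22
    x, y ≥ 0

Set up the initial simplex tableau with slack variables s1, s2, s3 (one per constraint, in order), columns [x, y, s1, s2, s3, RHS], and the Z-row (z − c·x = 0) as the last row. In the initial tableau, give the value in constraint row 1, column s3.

0

Slack s3 belongs to constraint 3; its column is the unit vector e_3, so the entry in row 1 is 0.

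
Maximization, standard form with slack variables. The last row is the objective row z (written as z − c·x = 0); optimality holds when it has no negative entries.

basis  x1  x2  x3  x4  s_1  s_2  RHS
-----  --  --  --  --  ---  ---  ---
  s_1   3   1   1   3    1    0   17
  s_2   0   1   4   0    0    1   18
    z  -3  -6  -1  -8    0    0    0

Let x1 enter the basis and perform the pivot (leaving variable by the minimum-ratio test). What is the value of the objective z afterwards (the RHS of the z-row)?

Ratio test on column x1 — row 1: 17/3 = 17/3; row 2: entry 0 ≤ 0. Minimum is 17/3 at row 1 (s_1 leaves); pivot element 3.
Pivot on row 1; the z-row RHS becomes 0 − (-3)·(17/3) = 17.

17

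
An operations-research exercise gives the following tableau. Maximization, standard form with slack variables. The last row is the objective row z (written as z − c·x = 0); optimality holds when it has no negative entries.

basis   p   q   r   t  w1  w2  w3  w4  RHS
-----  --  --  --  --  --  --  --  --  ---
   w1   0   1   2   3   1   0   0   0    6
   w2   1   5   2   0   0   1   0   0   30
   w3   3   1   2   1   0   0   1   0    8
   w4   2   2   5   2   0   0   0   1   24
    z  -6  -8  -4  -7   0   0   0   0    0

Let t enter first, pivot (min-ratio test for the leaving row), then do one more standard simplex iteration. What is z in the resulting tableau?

26

Ratio test on column t — row 1: 6/3 = 2; row 2: entry 0 ≤ 0; row 3: 8/1 = 8; row 4: 24/2 = 12. Minimum is 2 at row 1 (w1 leaves); pivot element 3.
Pivot on row 1; the z-row RHS becomes 0 − (-7)·2 = 14.
Next entering variable (most negative z-row entry -6): p.
Ratio test on column p — row 1: entry 0 ≤ 0; row 2: 30/1 = 30; row 3: 6/3 = 2; row 4: 20/2 = 10. Minimum is 2 at row 3 (w3 leaves); pivot element 3.
After the second pivot the z-row RHS is 14 − (-6)·2 = 26.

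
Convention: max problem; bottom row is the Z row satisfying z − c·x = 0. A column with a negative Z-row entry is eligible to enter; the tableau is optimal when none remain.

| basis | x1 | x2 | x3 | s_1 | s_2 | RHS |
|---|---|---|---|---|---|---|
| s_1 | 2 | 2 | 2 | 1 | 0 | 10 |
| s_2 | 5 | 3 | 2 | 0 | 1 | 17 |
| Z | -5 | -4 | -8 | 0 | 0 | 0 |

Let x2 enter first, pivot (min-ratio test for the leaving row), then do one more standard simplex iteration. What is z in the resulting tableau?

40

Ratio test on column x2 — row 1: 10/2 = 5; row 2: 17/3 = 17/3. Minimum is 5 at row 1 (s_1 leaves); pivot element 2.
Pivot on row 1; the Z-row RHS becomes 0 − (-4)·5 = 20.
Next entering variable (most negative Z-row entry -4): x3.
Ratio test on column x3 — row 1: 5/1 = 5; row 2: entry -1 ≤ 0. Minimum is 5 at row 1 (x2 leaves); pivot element 1.
After the second pivot the Z-row RHS is 20 − (-4)·5 = 40.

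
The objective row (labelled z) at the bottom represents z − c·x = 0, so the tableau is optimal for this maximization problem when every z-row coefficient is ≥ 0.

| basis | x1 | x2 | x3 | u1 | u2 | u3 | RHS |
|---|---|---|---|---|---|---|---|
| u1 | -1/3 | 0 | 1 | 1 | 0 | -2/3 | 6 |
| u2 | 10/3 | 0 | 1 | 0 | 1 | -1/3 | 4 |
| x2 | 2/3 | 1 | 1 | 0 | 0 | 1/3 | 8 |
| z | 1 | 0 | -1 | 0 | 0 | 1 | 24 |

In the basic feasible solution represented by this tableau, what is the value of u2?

u2 is basic (row 2); its value is the RHS of that row, 4.

4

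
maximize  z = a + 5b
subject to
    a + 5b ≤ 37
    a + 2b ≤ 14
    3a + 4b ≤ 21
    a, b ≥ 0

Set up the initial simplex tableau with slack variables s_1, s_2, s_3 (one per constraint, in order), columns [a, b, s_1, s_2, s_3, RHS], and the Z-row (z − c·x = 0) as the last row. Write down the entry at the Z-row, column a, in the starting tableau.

The Z-row carries the negated objective coefficients: the a entry is -1.

-1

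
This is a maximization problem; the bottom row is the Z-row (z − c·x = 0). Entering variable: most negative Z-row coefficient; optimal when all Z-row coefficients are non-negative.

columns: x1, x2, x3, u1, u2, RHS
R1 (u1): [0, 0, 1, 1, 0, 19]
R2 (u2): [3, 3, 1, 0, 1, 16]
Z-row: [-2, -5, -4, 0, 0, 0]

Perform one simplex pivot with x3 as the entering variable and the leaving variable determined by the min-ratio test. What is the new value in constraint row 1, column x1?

-3

Ratio test on column x3 — row 1: 19/1 = 19; row 2: 16/1 = 16. Minimum is 16 at row 2 (u2 leaves); pivot element 1.
Divide row 2 by 1; eliminate column x3 from the other rows.
Row 1 update in column x1: 0 − 1·3 = -3.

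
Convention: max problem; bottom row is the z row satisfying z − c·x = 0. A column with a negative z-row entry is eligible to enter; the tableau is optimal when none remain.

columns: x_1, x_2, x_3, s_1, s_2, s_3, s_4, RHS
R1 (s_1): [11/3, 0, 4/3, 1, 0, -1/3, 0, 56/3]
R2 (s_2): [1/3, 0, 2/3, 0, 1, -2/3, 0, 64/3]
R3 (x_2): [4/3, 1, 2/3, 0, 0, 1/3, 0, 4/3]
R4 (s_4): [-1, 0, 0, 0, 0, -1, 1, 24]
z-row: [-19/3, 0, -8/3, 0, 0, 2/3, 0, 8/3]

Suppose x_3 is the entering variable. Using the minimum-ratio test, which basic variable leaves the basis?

x_2

Column x_3 entries and ratios — s_1: (56/3)/(4/3) = 14; s_2: (64/3)/(2/3) = 32; x_2: (4/3)/(2/3) = 2; s_4: 0 ≤ 0, skip.
Smallest ratio is 2 in the row of x_2, so x_2 leaves.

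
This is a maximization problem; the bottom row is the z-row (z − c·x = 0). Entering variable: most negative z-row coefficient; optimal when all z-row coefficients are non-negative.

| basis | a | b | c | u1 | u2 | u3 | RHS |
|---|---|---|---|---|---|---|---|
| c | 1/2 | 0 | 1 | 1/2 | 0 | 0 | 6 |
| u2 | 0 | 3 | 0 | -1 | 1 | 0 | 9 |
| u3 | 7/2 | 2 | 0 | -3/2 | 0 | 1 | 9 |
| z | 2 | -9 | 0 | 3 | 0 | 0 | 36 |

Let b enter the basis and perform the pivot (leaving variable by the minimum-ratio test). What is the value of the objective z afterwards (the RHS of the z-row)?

Ratio test on column b — row 1: entry 0 ≤ 0; row 2: 9/3 = 3; row 3: 9/2 = 9/2. Minimum is 3 at row 2 (u2 leaves); pivot element 3.
Pivot on row 2; the z-row RHS becomes 36 − (-9)·3 = 63.

63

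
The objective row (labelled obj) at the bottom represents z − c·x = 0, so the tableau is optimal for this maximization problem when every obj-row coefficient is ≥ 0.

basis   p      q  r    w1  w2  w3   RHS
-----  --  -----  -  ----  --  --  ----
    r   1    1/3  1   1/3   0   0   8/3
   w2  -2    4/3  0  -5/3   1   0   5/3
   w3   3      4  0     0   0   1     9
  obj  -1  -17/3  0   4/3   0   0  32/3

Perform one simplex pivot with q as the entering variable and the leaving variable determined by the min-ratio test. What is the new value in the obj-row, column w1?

-23/4

Ratio test on column q — row 1: (8/3)/(1/3) = 8; row 2: (5/3)/(4/3) = 5/4; row 3: 9/4 = 9/4. Minimum is 5/4 at row 2 (w2 leaves); pivot element 4/3.
Divide row 2 by 4/3; eliminate column q from the other rows.
obj-row update in column w1: 4/3 − (-17/3)·(-5/4) = -23/4.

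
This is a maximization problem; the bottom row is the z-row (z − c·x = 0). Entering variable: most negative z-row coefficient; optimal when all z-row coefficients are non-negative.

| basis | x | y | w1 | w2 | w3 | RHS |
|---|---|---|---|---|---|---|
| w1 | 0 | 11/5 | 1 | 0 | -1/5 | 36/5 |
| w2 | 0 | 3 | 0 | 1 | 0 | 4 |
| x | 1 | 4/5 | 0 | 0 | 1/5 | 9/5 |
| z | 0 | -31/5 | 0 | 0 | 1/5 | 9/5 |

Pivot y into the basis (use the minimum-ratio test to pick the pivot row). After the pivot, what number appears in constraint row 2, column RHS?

4/3

Ratio test on column y — row 1: (36/5)/(11/5) = 36/11; row 2: 4/3 = 4/3; row 3: (9/5)/(4/5) = 9/4. Minimum is 4/3 at row 2 (w2 leaves); pivot element 3.
Divide row 2 by 3; eliminate column y from the other rows.
In the new row 2, the RHS entry is the old entry divided by the pivot: 4/3 = 4/3.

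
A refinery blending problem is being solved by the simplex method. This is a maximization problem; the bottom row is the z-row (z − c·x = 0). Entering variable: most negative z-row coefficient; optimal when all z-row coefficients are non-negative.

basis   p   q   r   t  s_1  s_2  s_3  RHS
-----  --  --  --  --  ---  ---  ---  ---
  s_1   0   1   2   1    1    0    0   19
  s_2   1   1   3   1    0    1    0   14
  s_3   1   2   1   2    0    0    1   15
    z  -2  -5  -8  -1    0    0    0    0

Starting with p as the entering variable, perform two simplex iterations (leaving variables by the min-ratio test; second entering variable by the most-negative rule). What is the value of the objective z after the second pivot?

Ratio test on column p — row 1: entry 0 ≤ 0; row 2: 14/1 = 14; row 3: 15/1 = 15. Minimum is 14 at row 2 (s_2 leaves); pivot element 1.
Pivot on row 2; the z-row RHS becomes 0 − (-2)·14 = 28.
Next entering variable (most negative z-row entry -3): q.
Ratio test on column q — row 1: 19/1 = 19; row 2: 14/1 = 14; row 3: 1/1 = 1. Minimum is 1 at row 3 (s_3 leaves); pivot element 1.
After the second pivot the z-row RHS is 28 − (-3)·1 = 31.

31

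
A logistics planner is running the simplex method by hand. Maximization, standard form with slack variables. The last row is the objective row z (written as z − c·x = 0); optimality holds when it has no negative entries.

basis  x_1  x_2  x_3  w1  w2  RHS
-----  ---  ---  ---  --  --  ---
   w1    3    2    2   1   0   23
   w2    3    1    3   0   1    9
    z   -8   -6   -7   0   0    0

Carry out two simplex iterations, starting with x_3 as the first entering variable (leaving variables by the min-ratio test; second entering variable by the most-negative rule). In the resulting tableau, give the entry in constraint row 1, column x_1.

-3

Ratio test on column x_3 — row 1: 23/2 = 23/2; row 2: 9/3 = 3. Minimum is 3 at row 2 (w2 leaves); pivot element 3.
Divide row 2 by 3; eliminate column x_3 from the other rows.
Second iteration: most negative z-row entry is -11/3 in column x_2, so x_2 enters.
Ratio test on column x_2 — row 1: 17/(4/3) = 51/4; row 2: 3/(1/3) = 9. Minimum is 9 at row 2 (x_3 leaves); pivot element 1/3.
Divide row 2 by 1/3; eliminate column x_2 from the other rows.
After both pivots, the entry at constraint row 1, column x_1 is -3.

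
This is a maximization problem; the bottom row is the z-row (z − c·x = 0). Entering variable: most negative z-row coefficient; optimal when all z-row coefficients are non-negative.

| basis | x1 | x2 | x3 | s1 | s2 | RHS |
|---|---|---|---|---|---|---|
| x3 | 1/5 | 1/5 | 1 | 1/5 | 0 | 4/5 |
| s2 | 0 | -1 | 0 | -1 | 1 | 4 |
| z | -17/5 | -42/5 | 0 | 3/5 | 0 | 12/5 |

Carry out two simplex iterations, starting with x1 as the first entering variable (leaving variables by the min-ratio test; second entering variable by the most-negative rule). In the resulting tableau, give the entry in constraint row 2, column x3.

Ratio test on column x1 — row 1: (4/5)/(1/5) = 4; row 2: entry 0 ≤ 0. Minimum is 4 at row 1 (x3 leaves); pivot element 1/5.
Divide row 1 by 1/5; eliminate column x1 from the other rows.
Second iteration: most negative z-row entry is -5 in column x2, so x2 enters.
Ratio test on column x2 — row 1: 4/1 = 4; row 2: entry -1 ≤ 0. Minimum is 4 at row 1 (x1 leaves); pivot element 1.
Divide row 1 by 1; eliminate column x2 from the other rows.
After both pivots, the entry at constraint row 2, column x3 is 5.

5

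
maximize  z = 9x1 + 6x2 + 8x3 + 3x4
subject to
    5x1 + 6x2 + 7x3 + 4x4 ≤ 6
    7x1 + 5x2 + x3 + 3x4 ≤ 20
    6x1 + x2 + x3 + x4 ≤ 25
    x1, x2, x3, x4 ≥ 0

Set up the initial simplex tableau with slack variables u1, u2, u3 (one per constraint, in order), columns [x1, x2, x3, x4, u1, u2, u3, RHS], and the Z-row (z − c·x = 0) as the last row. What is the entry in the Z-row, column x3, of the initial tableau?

The Z-row carries the negated objective coefficients: the x3 entry is -8.

-8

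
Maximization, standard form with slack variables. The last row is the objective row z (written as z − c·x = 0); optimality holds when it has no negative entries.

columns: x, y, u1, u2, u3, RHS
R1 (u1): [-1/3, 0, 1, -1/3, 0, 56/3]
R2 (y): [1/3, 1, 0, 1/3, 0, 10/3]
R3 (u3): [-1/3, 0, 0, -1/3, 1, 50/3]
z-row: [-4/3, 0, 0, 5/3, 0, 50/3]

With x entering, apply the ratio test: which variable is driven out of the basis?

y

Column x entries and ratios — u1: -1/3 ≤ 0, skip; y: (10/3)/(1/3) = 10; u3: -1/3 ≤ 0, skip.
Smallest ratio is 10 in the row of y, so y leaves.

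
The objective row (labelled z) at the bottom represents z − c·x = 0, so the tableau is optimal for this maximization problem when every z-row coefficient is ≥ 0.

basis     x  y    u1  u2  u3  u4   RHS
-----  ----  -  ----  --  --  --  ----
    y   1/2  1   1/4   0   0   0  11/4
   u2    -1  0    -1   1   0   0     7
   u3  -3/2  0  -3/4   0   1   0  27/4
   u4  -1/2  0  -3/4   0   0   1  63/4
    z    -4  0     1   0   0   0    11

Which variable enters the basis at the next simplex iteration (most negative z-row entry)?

x

Negative z-row entries: x: -4.
The most negative is -4 in column x, so x enters.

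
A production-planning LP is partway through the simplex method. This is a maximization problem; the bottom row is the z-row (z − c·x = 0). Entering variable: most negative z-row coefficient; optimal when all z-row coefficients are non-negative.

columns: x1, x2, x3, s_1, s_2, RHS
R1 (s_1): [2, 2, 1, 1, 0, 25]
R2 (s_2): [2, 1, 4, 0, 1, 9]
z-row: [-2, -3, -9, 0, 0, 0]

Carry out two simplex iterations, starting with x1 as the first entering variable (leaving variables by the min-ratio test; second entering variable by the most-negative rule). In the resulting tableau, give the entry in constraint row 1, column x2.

7/4

Ratio test on column x1 — row 1: 25/2 = 25/2; row 2: 9/2 = 9/2. Minimum is 9/2 at row 2 (s_2 leaves); pivot element 2.
Divide row 2 by 2; eliminate column x1 from the other rows.
Second iteration: most negative z-row entry is -5 in column x3, so x3 enters.
Ratio test on column x3 — row 1: entry -3 ≤ 0; row 2: (9/2)/2 = 9/4. Minimum is 9/4 at row 2 (x1 leaves); pivot element 2.
Divide row 2 by 2; eliminate column x3 from the other rows.
After both pivots, the entry at constraint row 1, column x2 is 7/4.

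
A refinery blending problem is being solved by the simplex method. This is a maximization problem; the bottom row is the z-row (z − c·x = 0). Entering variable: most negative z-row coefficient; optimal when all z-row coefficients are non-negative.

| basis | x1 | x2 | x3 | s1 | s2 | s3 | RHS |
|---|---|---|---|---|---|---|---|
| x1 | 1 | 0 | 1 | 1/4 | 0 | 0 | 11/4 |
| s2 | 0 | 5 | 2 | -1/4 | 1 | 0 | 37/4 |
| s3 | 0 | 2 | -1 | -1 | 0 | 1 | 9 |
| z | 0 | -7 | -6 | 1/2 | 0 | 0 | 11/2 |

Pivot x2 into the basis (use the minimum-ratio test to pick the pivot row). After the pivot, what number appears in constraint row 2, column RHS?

Ratio test on column x2 — row 1: entry 0 ≤ 0; row 2: (37/4)/5 = 37/20; row 3: 9/2 = 9/2. Minimum is 37/20 at row 2 (s2 leaves); pivot element 5.
Divide row 2 by 5; eliminate column x2 from the other rows.
In the new row 2, the RHS entry is the old entry divided by the pivot: (37/4)/5 = 37/20.

37/20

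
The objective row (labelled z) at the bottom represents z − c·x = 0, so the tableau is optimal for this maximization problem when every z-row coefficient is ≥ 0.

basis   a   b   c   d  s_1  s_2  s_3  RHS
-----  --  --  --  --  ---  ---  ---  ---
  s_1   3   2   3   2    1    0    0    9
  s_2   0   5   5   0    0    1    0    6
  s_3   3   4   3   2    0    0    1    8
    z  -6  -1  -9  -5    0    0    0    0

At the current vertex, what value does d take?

d is not in the basis, so in the current basic feasible solution d = 0.

0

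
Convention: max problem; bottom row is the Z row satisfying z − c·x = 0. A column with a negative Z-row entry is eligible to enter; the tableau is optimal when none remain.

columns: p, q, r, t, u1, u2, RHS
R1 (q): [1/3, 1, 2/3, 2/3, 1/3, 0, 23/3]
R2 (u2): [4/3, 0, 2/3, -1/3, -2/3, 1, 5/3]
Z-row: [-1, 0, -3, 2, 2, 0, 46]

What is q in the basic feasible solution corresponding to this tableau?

23/3

q is basic (row 1); its value is the RHS of that row, 23/3.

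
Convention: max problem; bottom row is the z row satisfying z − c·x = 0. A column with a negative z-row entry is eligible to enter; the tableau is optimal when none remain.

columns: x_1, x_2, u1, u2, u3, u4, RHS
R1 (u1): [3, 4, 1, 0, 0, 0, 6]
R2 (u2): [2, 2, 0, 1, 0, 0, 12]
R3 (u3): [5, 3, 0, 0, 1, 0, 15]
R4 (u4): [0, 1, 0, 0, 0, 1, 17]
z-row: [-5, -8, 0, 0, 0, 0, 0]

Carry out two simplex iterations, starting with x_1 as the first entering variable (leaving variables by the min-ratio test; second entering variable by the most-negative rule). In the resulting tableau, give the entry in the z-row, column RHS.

Ratio test on column x_1 — row 1: 6/3 = 2; row 2: 12/2 = 6; row 3: 15/5 = 3; row 4: entry 0 ≤ 0. Minimum is 2 at row 1 (u1 leaves); pivot element 3.
Divide row 1 by 3; eliminate column x_1 from the other rows.
Second iteration: most negative z-row entry is -4/3 in column x_2, so x_2 enters.
Ratio test on column x_2 — row 1: 2/(4/3) = 3/2; row 2: entry -2/3 ≤ 0; row 3: entry -11/3 ≤ 0; row 4: 17/1 = 17. Minimum is 3/2 at row 1 (x_1 leaves); pivot element 4/3.
Divide row 1 by 4/3; eliminate column x_2 from the other rows.
After both pivots, the entry at the z-row, column RHS is 12.

12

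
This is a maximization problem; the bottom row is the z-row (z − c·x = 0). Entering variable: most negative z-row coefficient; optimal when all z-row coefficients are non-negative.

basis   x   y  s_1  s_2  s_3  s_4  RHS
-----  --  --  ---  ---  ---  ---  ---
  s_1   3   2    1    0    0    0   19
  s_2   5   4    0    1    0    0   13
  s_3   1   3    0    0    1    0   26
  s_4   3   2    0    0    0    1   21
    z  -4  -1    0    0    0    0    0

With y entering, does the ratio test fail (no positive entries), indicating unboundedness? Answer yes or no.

no

Column y has positive entries in row(s) 1, 2, 3, 4, so the ratio test bounds it — not unbounded.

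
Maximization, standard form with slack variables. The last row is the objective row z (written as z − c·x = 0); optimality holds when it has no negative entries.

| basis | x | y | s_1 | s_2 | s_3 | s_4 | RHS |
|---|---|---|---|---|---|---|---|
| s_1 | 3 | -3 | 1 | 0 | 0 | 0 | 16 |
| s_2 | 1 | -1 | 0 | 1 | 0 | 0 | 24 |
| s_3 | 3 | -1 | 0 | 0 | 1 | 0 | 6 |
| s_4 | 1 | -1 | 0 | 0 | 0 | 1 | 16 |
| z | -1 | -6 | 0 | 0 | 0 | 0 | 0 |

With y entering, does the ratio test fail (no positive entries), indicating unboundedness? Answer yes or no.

yes

Every constraint-row entry in column y is ≤ 0, so increasing y is unbounded.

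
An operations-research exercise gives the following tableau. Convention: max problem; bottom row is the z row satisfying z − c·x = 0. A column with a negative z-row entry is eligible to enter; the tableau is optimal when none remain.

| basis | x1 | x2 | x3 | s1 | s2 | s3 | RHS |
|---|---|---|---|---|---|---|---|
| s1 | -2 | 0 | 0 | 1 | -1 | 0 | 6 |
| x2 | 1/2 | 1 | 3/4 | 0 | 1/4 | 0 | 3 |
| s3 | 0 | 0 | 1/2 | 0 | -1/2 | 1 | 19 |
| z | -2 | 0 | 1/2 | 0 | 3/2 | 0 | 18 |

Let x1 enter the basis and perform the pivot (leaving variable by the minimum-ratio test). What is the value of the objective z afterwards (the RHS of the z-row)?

30

Ratio test on column x1 — row 1: entry -2 ≤ 0; row 2: 3/(1/2) = 6; row 3: entry 0 ≤ 0. Minimum is 6 at row 2 (x2 leaves); pivot element 1/2.
Pivot on row 2; the z-row RHS becomes 18 − (-2)·6 = 30.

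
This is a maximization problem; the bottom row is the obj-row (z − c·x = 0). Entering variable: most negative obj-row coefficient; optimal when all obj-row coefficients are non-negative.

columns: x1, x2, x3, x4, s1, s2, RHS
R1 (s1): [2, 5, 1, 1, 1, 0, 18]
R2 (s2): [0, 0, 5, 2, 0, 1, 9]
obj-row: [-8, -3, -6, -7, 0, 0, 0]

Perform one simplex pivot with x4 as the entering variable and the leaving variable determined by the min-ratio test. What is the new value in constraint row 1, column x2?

5

Ratio test on column x4 — row 1: 18/1 = 18; row 2: 9/2 = 9/2. Minimum is 9/2 at row 2 (s2 leaves); pivot element 2.
Divide row 2 by 2; eliminate column x4 from the other rows.
Row 1 update in column x2: 5 − 1·0 = 5.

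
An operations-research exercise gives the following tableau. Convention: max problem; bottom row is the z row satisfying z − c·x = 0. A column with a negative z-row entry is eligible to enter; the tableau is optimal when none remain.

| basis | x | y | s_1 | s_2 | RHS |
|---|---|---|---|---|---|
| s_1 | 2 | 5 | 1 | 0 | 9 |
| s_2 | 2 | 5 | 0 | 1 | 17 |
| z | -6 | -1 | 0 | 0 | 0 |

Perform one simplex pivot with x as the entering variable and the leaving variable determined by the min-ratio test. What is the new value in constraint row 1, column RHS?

9/2

Ratio test on column x — row 1: 9/2 = 9/2; row 2: 17/2 = 17/2. Minimum is 9/2 at row 1 (s_1 leaves); pivot element 2.
Divide row 1 by 2; eliminate column x from the other rows.
In the new row 1, the RHS entry is the old entry divided by the pivot: 9/2 = 9/2.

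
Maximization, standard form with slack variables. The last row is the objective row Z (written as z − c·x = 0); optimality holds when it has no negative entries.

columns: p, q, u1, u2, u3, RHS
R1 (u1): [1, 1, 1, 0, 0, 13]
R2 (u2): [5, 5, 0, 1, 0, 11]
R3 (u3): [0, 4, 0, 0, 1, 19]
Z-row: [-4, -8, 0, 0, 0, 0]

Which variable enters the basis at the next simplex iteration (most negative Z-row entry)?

q

Negative Z-row entries: p: -4, q: -8.
The most negative is -8 in column q, so q enters.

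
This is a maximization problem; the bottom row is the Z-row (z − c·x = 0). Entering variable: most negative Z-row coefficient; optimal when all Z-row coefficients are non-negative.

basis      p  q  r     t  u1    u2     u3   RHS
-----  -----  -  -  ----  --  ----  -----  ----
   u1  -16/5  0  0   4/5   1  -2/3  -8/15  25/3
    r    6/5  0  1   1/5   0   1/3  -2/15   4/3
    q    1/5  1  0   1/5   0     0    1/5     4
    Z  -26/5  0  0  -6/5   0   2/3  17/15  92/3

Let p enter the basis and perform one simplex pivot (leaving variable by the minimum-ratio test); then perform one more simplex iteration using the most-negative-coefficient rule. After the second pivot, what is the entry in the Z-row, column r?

6

Ratio test on column p — row 1: entry -16/5 ≤ 0; row 2: (4/3)/(6/5) = 10/9; row 3: 4/(1/5) = 20. Minimum is 10/9 at row 2 (r leaves); pivot element 6/5.
Divide row 2 by 6/5; eliminate column p from the other rows.
Second iteration: most negative Z-row entry is -1/3 in column t, so t enters.
Ratio test on column t — row 1: (107/9)/(4/3) = 107/12; row 2: (10/9)/(1/6) = 20/3; row 3: (34/9)/(1/6) = 68/3. Minimum is 20/3 at row 2 (p leaves); pivot element 1/6.
Divide row 2 by 1/6; eliminate column t from the other rows.
After both pivots, the entry at the Z-row, column r is 6.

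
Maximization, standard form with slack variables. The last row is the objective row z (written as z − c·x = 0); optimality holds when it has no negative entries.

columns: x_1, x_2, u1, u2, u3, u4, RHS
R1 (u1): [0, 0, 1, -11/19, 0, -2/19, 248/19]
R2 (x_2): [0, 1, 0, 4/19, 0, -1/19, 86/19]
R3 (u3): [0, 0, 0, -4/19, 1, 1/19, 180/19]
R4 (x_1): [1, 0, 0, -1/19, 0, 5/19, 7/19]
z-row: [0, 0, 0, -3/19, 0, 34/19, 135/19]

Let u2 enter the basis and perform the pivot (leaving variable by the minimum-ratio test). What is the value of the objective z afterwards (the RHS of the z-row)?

21/2

Ratio test on column u2 — row 1: entry -11/19 ≤ 0; row 2: (86/19)/(4/19) = 43/2; row 3: entry -4/19 ≤ 0; row 4: entry -1/19 ≤ 0. Minimum is 43/2 at row 2 (x_2 leaves); pivot element 4/19.
Pivot on row 2; the z-row RHS becomes 135/19 − (-3/19)·(43/2) = 21/2.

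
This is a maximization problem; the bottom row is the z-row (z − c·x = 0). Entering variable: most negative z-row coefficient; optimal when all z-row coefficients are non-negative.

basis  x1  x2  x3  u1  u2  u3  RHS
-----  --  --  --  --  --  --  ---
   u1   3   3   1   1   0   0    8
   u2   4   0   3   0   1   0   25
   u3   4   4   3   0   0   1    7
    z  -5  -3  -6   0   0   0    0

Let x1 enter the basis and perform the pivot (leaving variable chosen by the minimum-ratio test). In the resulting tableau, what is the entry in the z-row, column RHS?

35/4

Ratio test on column x1 — row 1: 8/3 = 8/3; row 2: 25/4 = 25/4; row 3: 7/4 = 7/4. Minimum is 7/4 at row 3 (u3 leaves); pivot element 4.
Divide row 3 by 4; eliminate column x1 from the other rows.
z-row update in column RHS: 0 − (-5)·(7/4) = 35/4.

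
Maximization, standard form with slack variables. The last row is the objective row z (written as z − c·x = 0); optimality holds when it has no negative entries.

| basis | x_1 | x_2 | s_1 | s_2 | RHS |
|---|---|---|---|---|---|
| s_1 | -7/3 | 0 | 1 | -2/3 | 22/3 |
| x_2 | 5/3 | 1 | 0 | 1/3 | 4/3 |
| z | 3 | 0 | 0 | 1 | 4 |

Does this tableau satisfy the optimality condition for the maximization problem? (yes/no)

yes

Every z-row coefficient is ≥ 0, so the tableau is optimal.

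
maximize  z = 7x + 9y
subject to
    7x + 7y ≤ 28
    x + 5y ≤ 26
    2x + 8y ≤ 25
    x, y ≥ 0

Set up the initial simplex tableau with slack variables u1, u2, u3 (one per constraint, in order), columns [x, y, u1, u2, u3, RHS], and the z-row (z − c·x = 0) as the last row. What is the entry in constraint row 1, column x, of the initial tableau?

7

Constraint 1 has coefficient 7 on x.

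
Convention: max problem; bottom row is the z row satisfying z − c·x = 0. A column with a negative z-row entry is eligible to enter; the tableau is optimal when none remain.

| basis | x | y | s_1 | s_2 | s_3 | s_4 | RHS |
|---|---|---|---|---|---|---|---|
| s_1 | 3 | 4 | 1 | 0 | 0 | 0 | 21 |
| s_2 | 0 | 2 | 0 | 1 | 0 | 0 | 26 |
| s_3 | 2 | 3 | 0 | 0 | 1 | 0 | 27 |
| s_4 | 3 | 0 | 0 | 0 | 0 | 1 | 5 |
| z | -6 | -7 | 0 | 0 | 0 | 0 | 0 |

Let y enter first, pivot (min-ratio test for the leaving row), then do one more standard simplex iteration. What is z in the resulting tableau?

38

Ratio test on column y — row 1: 21/4 = 21/4; row 2: 26/2 = 13; row 3: 27/3 = 9; row 4: entry 0 ≤ 0. Minimum is 21/4 at row 1 (s_1 leaves); pivot element 4.
Pivot on row 1; the z-row RHS becomes 0 − (-7)·(21/4) = 147/4.
Next entering variable (most negative z-row entry -3/4): x.
Ratio test on column x — row 1: (21/4)/(3/4) = 7; row 2: entry -3/2 ≤ 0; row 3: entry -1/4 ≤ 0; row 4: 5/3 = 5/3. Minimum is 5/3 at row 4 (s_4 leaves); pivot element 3.
After the second pivot the z-row RHS is 147/4 − (-3/4)·(5/3) = 38.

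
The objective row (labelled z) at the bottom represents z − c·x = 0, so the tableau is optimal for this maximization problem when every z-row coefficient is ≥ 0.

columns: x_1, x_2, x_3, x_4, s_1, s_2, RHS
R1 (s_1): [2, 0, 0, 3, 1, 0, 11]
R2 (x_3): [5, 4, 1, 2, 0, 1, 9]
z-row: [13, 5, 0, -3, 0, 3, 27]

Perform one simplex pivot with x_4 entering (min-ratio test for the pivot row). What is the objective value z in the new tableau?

38

Ratio test on column x_4 — row 1: 11/3 = 11/3; row 2: 9/2 = 9/2. Minimum is 11/3 at row 1 (s_1 leaves); pivot element 3.
Pivot on row 1; the z-row RHS becomes 27 − (-3)·(11/3) = 38.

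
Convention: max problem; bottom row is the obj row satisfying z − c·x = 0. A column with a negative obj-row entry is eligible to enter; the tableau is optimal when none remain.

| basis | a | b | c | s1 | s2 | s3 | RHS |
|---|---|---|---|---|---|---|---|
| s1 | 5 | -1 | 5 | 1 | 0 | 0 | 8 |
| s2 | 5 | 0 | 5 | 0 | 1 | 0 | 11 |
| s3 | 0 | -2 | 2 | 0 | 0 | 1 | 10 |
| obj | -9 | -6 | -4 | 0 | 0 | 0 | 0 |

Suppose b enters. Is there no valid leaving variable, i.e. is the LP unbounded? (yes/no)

Every constraint-row entry in column b is ≤ 0, so increasing b is unbounded.

yes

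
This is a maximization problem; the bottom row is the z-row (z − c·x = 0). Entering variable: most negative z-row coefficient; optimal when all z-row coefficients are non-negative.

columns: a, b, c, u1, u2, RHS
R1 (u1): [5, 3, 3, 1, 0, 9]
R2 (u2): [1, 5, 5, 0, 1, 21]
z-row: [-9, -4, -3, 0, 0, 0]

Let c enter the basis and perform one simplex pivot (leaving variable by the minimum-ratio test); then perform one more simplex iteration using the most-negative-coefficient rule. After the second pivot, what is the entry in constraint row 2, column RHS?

Ratio test on column c — row 1: 9/3 = 3; row 2: 21/5 = 21/5. Minimum is 3 at row 1 (u1 leaves); pivot element 3.
Divide row 1 by 3; eliminate column c from the other rows.
Second iteration: most negative z-row entry is -4 in column a, so a enters.
Ratio test on column a — row 1: 3/(5/3) = 9/5; row 2: entry -22/3 ≤ 0. Minimum is 9/5 at row 1 (c leaves); pivot element 5/3.
Divide row 1 by 5/3; eliminate column a from the other rows.
After both pivots, the entry at constraint row 2, column RHS is 96/5.

96/5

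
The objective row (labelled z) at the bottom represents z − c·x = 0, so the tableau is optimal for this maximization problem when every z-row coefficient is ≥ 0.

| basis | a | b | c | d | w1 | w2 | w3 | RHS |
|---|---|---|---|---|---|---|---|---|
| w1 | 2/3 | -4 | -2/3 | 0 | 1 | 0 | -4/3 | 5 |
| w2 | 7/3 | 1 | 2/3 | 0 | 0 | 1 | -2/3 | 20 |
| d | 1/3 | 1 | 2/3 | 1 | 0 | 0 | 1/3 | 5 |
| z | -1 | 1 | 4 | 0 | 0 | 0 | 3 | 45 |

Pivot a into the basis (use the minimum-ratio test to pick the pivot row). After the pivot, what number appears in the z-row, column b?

-5

Ratio test on column a — row 1: 5/(2/3) = 15/2; row 2: 20/(7/3) = 60/7; row 3: 5/(1/3) = 15. Minimum is 15/2 at row 1 (w1 leaves); pivot element 2/3.
Divide row 1 by 2/3; eliminate column a from the other rows.
z-row update in column b: 1 − (-1)·(-6) = -5.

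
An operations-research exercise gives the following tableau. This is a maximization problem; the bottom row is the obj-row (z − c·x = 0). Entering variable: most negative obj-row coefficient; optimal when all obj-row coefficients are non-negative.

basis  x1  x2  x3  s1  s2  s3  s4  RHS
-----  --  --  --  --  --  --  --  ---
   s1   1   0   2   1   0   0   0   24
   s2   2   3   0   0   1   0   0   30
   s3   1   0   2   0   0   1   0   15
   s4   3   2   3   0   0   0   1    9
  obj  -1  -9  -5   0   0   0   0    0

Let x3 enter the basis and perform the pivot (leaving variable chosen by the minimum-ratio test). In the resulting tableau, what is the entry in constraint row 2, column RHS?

30

Ratio test on column x3 — row 1: 24/2 = 12; row 2: entry 0 ≤ 0; row 3: 15/2 = 15/2; row 4: 9/3 = 3. Minimum is 3 at row 4 (s4 leaves); pivot element 3.
Divide row 4 by 3; eliminate column x3 from the other rows.
Row 2 update in column RHS: 30 − 0·3 = 30.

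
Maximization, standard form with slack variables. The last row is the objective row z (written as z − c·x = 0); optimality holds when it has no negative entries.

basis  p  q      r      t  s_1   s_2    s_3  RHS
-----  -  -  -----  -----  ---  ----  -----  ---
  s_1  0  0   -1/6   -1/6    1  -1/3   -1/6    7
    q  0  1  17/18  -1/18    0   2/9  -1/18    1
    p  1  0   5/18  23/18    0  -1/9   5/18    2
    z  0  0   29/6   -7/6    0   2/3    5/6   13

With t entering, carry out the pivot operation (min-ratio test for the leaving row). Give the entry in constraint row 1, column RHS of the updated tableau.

Ratio test on column t — row 1: entry -1/6 ≤ 0; row 2: entry -1/18 ≤ 0; row 3: 2/(23/18) = 36/23. Minimum is 36/23 at row 3 (p leaves); pivot element 23/18.
Divide row 3 by 23/18; eliminate column t from the other rows.
Row 1 update in column RHS: 7 − (-1/6)·(36/23) = 167/23.

167/23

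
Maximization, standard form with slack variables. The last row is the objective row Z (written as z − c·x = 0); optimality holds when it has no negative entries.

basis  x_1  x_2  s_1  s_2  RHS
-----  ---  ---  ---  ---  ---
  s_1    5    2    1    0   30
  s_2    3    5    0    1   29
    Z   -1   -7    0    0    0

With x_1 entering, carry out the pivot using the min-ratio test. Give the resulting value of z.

6

Ratio test on column x_1 — row 1: 30/5 = 6; row 2: 29/3 = 29/3. Minimum is 6 at row 1 (s_1 leaves); pivot element 5.
Pivot on row 1; the Z-row RHS becomes 0 − (-1)·6 = 6.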